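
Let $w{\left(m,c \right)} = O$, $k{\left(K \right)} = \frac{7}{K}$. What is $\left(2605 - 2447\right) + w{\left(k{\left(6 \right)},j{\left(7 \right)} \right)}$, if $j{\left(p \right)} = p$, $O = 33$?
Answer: $191$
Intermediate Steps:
$w{\left(m,c \right)} = 33$
$\left(2605 - 2447\right) + w{\left(k{\left(6 \right)},j{\left(7 \right)} \right)} = \left(2605 - 2447\right) + 33 = 158 + 33 = 191$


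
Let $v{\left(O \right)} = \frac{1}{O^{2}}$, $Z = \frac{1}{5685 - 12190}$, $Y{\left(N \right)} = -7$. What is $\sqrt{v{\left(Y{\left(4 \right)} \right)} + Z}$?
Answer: $\frac{2 \sqrt{10499070}}{45535} \approx 0.14232$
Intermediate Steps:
$Z = - \frac{1}{6505}$ ($Z = \frac{1}{-6505} = - \frac{1}{6505} \approx -0.00015373$)
$v{\left(O \right)} = \frac{1}{O^{2}}$
$\sqrt{v{\left(Y{\left(4 \right)} \right)} + Z} = \sqrt{\frac{1}{49} - \frac{1}{6505}} = \sqrt{\frac{6456}{318745}} = \frac{2 \sqrt{10499070}}{45535}$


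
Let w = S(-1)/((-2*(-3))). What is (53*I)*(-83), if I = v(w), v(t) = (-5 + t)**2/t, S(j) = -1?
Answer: 4227439/6 ≈ 7.0457e+5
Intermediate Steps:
w = -1/6 (w = -1/((-2*(-3))) = -1/6 ≈ -0.16667)
v(t) = (-5 + t)**2/t
I = -961/6 (I = (-5 - 1/6)**2/(-1/6) = -6*(-31/6)**2 = -6*961/36 = -961/6 ≈ -160.17)
(53*I)*(-83) = (53*(-961/6))*(-83) = -50933/6*(-83) = 4227439/6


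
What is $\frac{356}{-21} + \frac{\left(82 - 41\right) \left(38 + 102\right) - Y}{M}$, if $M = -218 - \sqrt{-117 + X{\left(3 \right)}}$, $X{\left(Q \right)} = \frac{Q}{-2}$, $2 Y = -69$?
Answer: $\frac{- 356 \sqrt{474} + 397745 i}{21 \left(\sqrt{474} - 436 i\right)} \approx -43.375 + 1.3194 i$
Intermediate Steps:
$Y = - \frac{69}{2}$ ($Y = \frac{1}{2} \left(-69\right) = - \frac{69}{2} \approx -34.5$)
$X{\left(Q \right)} = - \frac{Q}{2}$ ($X{\left(Q \right)} = Q \left(- \frac{1}{2}\right) = - \frac{Q}{2}$)
$M = -218 - \frac{i \sqrt{474}}{2}$ ($M = -218 - \sqrt{-117 - \frac{3}{2}} = -218 - \sqrt{- \frac{237}{2}} = -218 - \frac{i \sqrt{474}}{2} \approx -218.0 - 10.886 i$)
$\frac{356}{-21} + \frac{\left(82 - 41\right) \left(38 + 102\right) - Y}{M} = \frac{356}{-21} + \frac{\left(82 - 41\right) \left(38 + 102\right) - - \frac{69}{2}}{-218 - \frac{i \sqrt{474}}{2}} = 356 \left(- \frac{1}{21}\right) + \frac{41 \cdot 140 + \frac{69}{2}}{-218 - \frac{i \sqrt{474}}{2}} = - \frac{356}{21} + \frac{5740 + \frac{69}{2}}{-218 - \frac{i \sqrt{474}}{2}} = - \frac{356}{21} + \frac{11549}{2 \left(-218 - \frac{i \sqrt{474}}{2}\right)}$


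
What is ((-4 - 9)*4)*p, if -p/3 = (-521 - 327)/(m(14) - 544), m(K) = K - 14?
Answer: 4134/17 ≈ 243.18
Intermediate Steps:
m(K) = -14 + K
p = -159/34 (p = -3*(-521 - 327)/((-14 + 14) - 544) = -(-2544)/(0 - 544) = -(-2544)/(-544) = -(-2544)*(-1)/544 = -3*53/34 = -159/34 ≈ -4.6765)
((-4 - 9)*4)*p = ((-4 - 9)*4)*(-159/34) = -13*4*(-159/34) = -52*(-159/34) = 4134/17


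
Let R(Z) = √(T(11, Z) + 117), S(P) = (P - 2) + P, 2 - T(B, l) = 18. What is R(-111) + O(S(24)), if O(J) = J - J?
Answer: √101 ≈ 10.050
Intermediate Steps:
T(B, l) = -16 (T(B, l) = 2 - 1*18 = 2 - 18 = -16)
S(P) = -2 + 2*P (S(P) = (-2 + P) + P = -2 + 2*P)
R(Z) = √101 (R(Z) = √(-16 + 117) = √101)
O(J) = 0
R(-111) + O(S(24)) = √101 + 0 = √101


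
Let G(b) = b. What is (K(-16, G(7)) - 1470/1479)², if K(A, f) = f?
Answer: 8767521/243049 ≈ 36.073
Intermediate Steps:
(K(-16, G(7)) - 1470/1479)² = (7 - 1470/1479)² = (7 - 1470*1/1479)² = (7 - 490/493)² = (2961/493)² = 8767521/243049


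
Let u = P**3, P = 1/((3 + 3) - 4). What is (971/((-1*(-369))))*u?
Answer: 971/2952 ≈ 0.32893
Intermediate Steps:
P = 1/2 (P = 1/(6 - 4) = 1/2 ≈ 0.50000)
u = 1/8 (u = (1/2)**3 = 1/8 ≈ 0.12500)
(971/((-1*(-369))))*u = (971/((-1*(-369))))*(1/8) = (971/369)*(1/8) = 971/2952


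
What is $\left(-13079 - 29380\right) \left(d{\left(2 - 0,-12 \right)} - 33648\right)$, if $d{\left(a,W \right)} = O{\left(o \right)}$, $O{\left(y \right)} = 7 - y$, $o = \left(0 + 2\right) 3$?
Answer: $1428617973$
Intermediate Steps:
$o = 6$ ($o = 2 \cdot 3 = 6$)
$d{\left(a,W \right)} = 1$ ($d{\left(a,W \right)} = 7 - 6 = 1$)
$\left(-13079 - 29380\right) \left(d{\left(2 - 0,-12 \right)} - 33648\right) = \left(-13079 - 29380\right) \left(1 - 33648\right) = \left(-42459\right) \left(-33647\right) = 1428617973$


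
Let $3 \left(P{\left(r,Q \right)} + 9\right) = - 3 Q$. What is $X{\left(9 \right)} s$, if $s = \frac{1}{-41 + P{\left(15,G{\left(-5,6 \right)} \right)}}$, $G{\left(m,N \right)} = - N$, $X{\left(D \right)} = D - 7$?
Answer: $- \frac{1}{22} \approx -0.045455$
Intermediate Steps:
$X{\left(D \right)} = -7 + D$ ($X{\left(D \right)} = D - 7 = -7 + D$)
$P{\left(r,Q \right)} = -9 - Q$ ($P{\left(r,Q \right)} = -9 + \frac{\left(-3\right) Q}{3} = -9 - Q$)
$s = - \frac{1}{44}$ ($s = \frac{1}{-41 - \left(9 - 6\right)} = \frac{1}{-41 - 3} = \frac{1}{-44} = - \frac{1}{44} \approx -0.022727$)
$X{\left(9 \right)} s = \left(-7 + 9\right) \left(- \frac{1}{44}\right) = 2 \left(- \frac{1}{44}\right) = - \frac{1}{22}$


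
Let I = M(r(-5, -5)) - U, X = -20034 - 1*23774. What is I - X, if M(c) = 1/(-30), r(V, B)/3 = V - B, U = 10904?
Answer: 987119/30 ≈ 32904.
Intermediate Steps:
r(V, B) = -3*B + 3*V (r(V, B) = 3*(V - B) = -3*B + 3*V)
M(c) = -1/30
X = -43808 (X = -20034 - 23774 = -43808)
I = -327121/30 (I = -1/30 - 1*10904 = -1/30 - 10904 = -327121/30 ≈ -10904.)
I - X = -327121/30 - 1*(-43808) = -327121/30 + 43808 = 987119/30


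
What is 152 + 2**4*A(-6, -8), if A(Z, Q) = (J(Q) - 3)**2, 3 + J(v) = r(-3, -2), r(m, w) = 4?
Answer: 216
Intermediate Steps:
J(v) = 1 (J(v) = -3 + 4 = 1)
A(Z, Q) = 4 (A(Z, Q) = (1 - 3)**2 = (-2)**2 = 4)
152 + 2**4*A(-6, -8) = 152 + 2**4*4 = 152 + 16*4 = 152 + 64 = 216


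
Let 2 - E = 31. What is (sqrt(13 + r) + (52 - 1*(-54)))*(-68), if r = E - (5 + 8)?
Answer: -7208 - 68*I*sqrt(29) ≈ -7208.0 - 366.19*I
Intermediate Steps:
E = -29 (E = 2 - 1*31 = 2 - 31 = -29)
r = -42 (r = -29 - (5 + 8) = -29 - 1*13 = -29 - 13 = -42)
(sqrt(13 + r) + (52 - 1*(-54)))*(-68) = (sqrt(13 - 42) + (52 - 1*(-54)))*(-68) = (sqrt(-29) + (52 + 54))*(-68) = (I*sqrt(29) + 106)*(-68) = (106 + I*sqrt(29))*(-68) = -7208 - 68*I*sqrt(29)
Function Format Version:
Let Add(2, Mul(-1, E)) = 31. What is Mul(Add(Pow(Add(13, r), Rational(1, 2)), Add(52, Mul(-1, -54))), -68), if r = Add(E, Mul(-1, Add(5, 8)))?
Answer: Add(-7208, Mul(-68, I, Pow(29, Rational(1, 2)))) ≈ Add(-7208.0, Mul(-366.19, I))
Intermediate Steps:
E = -29 (E = Add(2, Mul(-1, 31)) = Add(2, -31) = -29)
r = -42 (r = Add(-29, Mul(-1, Add(5, 8))) = Add(-29, Mul(-1, 13)) = Add(-29, -13) = -42)
Mul(Add(Pow(Add(13, r), Rational(1, 2)), Add(52, Mul(-1, -54))), -68) = Mul(Add(Pow(Add(13, -42), Rational(1, 2)), Add(52, Mul(-1, -54))), -68) = Mul(Add(Pow(-29, Rational(1, 2)), Add(52, 54)), -68) = Mul(Add(Mul(I, Pow(29, Rational(1, 2))), 106), -68) = Mul(Add(106, Mul(I, Pow(29, Rational(1, 2)))), -68) = Add(-7208, Mul(-68, I, Pow(29, Rational(1, 2))))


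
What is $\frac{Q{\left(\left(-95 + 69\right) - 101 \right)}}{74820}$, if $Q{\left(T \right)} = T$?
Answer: $- \frac{127}{74820} \approx -0.0016974$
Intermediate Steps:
$\frac{Q{\left(\left(-95 + 69\right) - 101 \right)}}{74820} = \frac{\left(-95 + 69\right) - 101}{74820} = \left(-26 - 101\right) \frac{1}{74820} = \left(-127\right) \frac{1}{74820} = - \frac{127}{74820}$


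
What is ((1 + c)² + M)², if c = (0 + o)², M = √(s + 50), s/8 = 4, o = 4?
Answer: (289 + √82)² ≈ 88837.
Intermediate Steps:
s = 32 (s = 8*4 = 32)
M = √82 (M = √(32 + 50) = √82 ≈ 9.0554)
c = 16 (c = (0 + 4)² = 4² = 16)
((1 + c)² + M)² = ((1 + 16)² + √82)² = (17² + √82)² = (289 + √82)²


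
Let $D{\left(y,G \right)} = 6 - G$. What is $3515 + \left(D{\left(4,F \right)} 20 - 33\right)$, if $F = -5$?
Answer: $3702$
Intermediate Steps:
$3515 + \left(D{\left(4,F \right)} 20 - 33\right) = 3515 - \left(33 - \left(6 - -5\right) 20\right) = 3515 - \left(33 - \left(6 + 5\right) 20\right) = 3515 + \left(11 \cdot 20 - 33\right) = 3515 + \left(220 - 33\right) = 3515 + 187 = 3702$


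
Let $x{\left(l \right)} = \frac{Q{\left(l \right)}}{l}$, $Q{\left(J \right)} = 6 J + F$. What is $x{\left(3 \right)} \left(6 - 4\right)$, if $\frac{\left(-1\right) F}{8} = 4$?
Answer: $- \frac{28}{3} \approx -9.3333$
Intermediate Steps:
$F = -32$ ($F = \left(-8\right) 4 = -32$)
$Q{\left(J \right)} = -32 + 6 J$ ($Q{\left(J \right)} = 6 J - 32 = -32 + 6 J$)
$x{\left(l \right)} = \frac{-32 + 6 l}{l}$
$x{\left(3 \right)} \left(6 - 4\right) = \left(6 - \frac{32}{3}\right) \left(6 - 4\right) = \left(6 - \frac{32}{3}\right) 2 = \left(- \frac{14}{3}\right) 2 = - \frac{28}{3}$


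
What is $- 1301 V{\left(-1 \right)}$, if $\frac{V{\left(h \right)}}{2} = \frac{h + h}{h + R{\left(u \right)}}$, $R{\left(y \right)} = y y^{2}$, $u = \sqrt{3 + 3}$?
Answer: $\frac{5204}{215} + \frac{31224 \sqrt{6}}{215} \approx 379.94$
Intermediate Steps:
$u = \sqrt{6} \approx 2.4495$
$R{\left(y \right)} = y^{3}$
$V{\left(h \right)} = \frac{4 h}{h + 6 \sqrt{6}}$ ($V{\left(h \right)} = 2 \frac{h + h}{h + \left(\sqrt{6}\right)^{3}} = 2 \frac{2 h}{h + 6 \sqrt{6}} = \frac{4 h}{h + 6 \sqrt{6}}$)
$- 1301 V{\left(-1 \right)} = - 1301 \cdot 4 \left(-1\right) \frac{1}{-1 + 6 \sqrt{6}} = - 1301 \left(- \frac{4}{-1 + 6 \sqrt{6}}\right) = \frac{5204}{-1 + 6 \sqrt{6}}$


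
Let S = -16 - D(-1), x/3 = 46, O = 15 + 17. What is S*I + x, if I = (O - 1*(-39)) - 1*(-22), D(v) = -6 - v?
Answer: -885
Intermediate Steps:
O = 32
x = 138 (x = 3*46 = 138)
S = -11 (S = -16 - (-6 - 1*(-1)) = -16 - (-6 + 1) = -16 - 1*(-5) = -16 + 5 = -11)
I = 93 (I = (32 - 1*(-39)) - 1*(-22) = (32 + 39) + 22 = 71 + 22 = 93)
S*I + x = -11*93 + 138 = -1023 + 138 = -885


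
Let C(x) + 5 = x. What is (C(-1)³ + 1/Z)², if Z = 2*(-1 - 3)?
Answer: 2989441/64 ≈ 46710.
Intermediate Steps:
C(x) = -5 + x
Z = -8 (Z = 2*(-4) = -8)
(C(-1)³ + 1/Z)² = ((-5 - 1)³ + 1/(-8))² = ((-6)³ - ⅛)² = (-216 - ⅛)² = (-1729/8)² = 2989441/64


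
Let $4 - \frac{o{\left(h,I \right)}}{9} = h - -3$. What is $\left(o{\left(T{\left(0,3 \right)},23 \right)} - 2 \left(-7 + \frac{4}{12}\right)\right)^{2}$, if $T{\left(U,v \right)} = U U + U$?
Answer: $\frac{4489}{9} \approx 498.78$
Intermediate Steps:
$T{\left(U,v \right)} = U + U^{2}$ ($T{\left(U,v \right)} = U^{2} + U = U + U^{2}$)
$o{\left(h,I \right)} = 9 - 9 h$ ($o{\left(h,I \right)} = 36 - 9 \left(h - -3\right) = 36 - 9 \left(h + 3\right) = 36 - 9 \left(3 + h\right) = 36 - \left(27 + 9 h\right) = 9 - 9 h$)
$\left(o{\left(T{\left(0,3 \right)},23 \right)} - 2 \left(-7 + \frac{4}{12}\right)\right)^{2} = \left(\left(9 - 9 \cdot 0 \left(1 + 0\right)\right) - 2 \left(-7 + \frac{4}{12}\right)\right)^{2} = \left(\left(9 - 9 \cdot 0 \cdot 1\right) - 2 \left(-7 + 4 \cdot \frac{1}{12}\right)\right)^{2} = \left(\left(9 - 0\right) - 2 \left(-7 + \frac{1}{3}\right)\right)^{2} = \left(\left(9 + 0\right) - - \frac{40}{3}\right)^{2} = \left(9 + \frac{40}{3}\right)^{2} = \left(\frac{67}{3}\right)^{2} = \frac{4489}{9}$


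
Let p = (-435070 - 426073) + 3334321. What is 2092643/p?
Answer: 2092643/2473178 ≈ 0.84614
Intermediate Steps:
p = 2473178 (p = -861143 + 3334321 = 2473178)
2092643/p = 2092643/2473178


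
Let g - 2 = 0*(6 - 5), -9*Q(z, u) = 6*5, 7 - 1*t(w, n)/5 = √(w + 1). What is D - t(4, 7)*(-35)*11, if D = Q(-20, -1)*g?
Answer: 40405/3 - 1925*√5 ≈ 9163.9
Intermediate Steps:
t(w, n) = 35 - 5*√(1 + w) (t(w, n) = 35 - 5*√(w + 1) = 35 - 5*√(1 + w))
Q(z, u) = -10/3 (Q(z, u) = -2*5/3 = -⅑*30 = -10/3)
g = 2 (g = 2 + 0*(6 - 5) = 2 + 0*1 = 2 + 0 = 2)
D = -20/3 (D = -10/3*2 = -20/3 ≈ -6.6667)
D - t(4, 7)*(-35)*11 = -20/3 - (35 - 5*√(1 + 4))*(-35)*11 = -20/3 - (35 - 5*√5)*(-35)*11 = -20/3 - (-1225 + 175*√5)*11 = -20/3 - (-13475 + 1925*√5) = -20/3 + (13475 - 1925*√5) = 40405/3 - 1925*√5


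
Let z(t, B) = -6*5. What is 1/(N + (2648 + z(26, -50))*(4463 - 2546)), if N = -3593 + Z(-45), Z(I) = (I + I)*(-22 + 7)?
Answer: 1/5016463 ≈ 1.9934e-7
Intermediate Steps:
z(t, B) = -30
Z(I) = -30*I (Z(I) = (2*I)*(-15) = -30*I)
N = -2243 (N = -3593 - 30*(-45) = -3593 + 1350 = -2243)
1/(N + (2648 + z(26, -50))*(4463 - 2546)) = 1/(-2243 + (2648 - 30)*(4463 - 2546)) = 1/(-2243 + 2618*1917) = 1/(-2243 + 5018706) = 1/5016463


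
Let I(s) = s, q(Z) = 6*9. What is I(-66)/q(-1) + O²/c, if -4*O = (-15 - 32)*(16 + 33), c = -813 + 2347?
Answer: 47464297/220896 ≈ 214.87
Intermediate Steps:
q(Z) = 54
c = 1534
O = 2303/4 (O = -(-15 - 32)*(16 + 33)/4 = -(-47)*49/4 = -¼*(-2303) = 2303/4 ≈ 575.75)
I(-66)/q(-1) + O²/c = -66/54 + (2303/4)²/1534 = -66*1/54 + (5303809/16)*(1/1534) = -11/9 + 5303809/24544 = 47464297/220896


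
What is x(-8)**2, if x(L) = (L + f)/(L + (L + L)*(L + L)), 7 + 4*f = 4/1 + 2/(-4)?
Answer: 5041/3936256 ≈ 0.0012807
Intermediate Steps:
f = -7/8 (f = -7/4 + (4/1 + 2/(-4))/4 = -7/4 + (4*1 + 2*(-1/4))/4 = -7/4 + (4 - 1/2)/4 = -7/4 + (1/4)*(7/2) = -7/4 + 7/8 = -7/8 ≈ -0.87500)
x(L) = (-7/8 + L)/(L + 4*L**2) (x(L) = (L - 7/8)/(L + (L + L)*(L + L)) = (-7/8 + L)/(L + (2*L)*(2*L)) = (-7/8 + L)/(L + 4*L**2))
x(-8)**2 = ((-7/8 - 8)/((-8)*(1 + 4*(-8))))**2 = (-1/8*(-71/8)/(1 - 32))**2 = (-1/8*(-71/8)/(-31))**2 = (-1/8*(-1/31)*(-71/8))**2 = (-71/1984)**2 = 5041/3936256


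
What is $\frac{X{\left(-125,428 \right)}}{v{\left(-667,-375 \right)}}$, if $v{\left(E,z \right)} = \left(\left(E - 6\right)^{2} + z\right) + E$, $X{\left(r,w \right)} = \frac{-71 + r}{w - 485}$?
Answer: $\frac{196}{25757559} \approx 7.6094 \cdot 10^{-6}$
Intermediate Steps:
$X{\left(r,w \right)} = \frac{-71 + r}{-485 + w}$
$v{\left(E,z \right)} = E + z + \left(-6 + E\right)^{2}$ ($v{\left(E,z \right)} = \left(\left(-6 + E\right)^{2} + z\right) + E = \left(z + \left(-6 + E\right)^{2}\right) + E = E + z + \left(-6 + E\right)^{2}$)
$\frac{X{\left(-125,428 \right)}}{v{\left(-667,-375 \right)}} = \frac{\frac{1}{-485 + 428} \left(-71 - 125\right)}{-667 - 375 + \left(-6 - 667\right)^{2}} = \frac{\frac{1}{-57} \left(-196\right)}{-667 - 375 + \left(-673\right)^{2}} = \frac{\left(- \frac{1}{57}\right) \left(-196\right)}{-667 - 375 + 452929} = \frac{196}{57 \cdot 451887} = \frac{196}{57} \cdot \frac{1}{451887} = \frac{196}{25757559}$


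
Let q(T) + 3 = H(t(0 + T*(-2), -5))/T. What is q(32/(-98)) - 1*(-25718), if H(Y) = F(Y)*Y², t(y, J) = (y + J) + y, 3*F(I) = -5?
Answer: 60645485/2352 ≈ 25785.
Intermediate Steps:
F(I) = -5/3 (F(I) = (⅓)*(-5) = -5/3)
t(y, J) = J + 2*y (t(y, J) = (J + y) + y = J + 2*y)
H(Y) = -5*Y²/3
q(T) = -3 - 5*(-5 - 4*T)²/(3*T) (q(T) = -3 + (-5*(-5 + 2*(0 + T*(-2)))²/3)/T = -3 + (-5*(-5 + 2*(0 - 2*T))²/3)/T = -3 + (-5*(-5 + 2*(-2*T))²/3)/T = -3 + (-5*(-5 - 4*T)²/3)/T = -3 - 5*(-5 - 4*T)²/(3*T))
q(32/(-98)) - 1*(-25718) = (-125 - 6688/(-98) - 80*(32/(-98))²)/(3*((32/(-98)))) - 1*(-25718) = (-125 - 6688*(-1)/98 - 80*(32*(-1/98))²)/(3*((32*(-1/98)))) + 25718 = (-125 - 209*(-16/49) - 80*(-16/49)²)/(3*(-16/49)) + 25718 = (⅓)*(-49/16)*(-125 + 3344/49 - 80*256/2401) + 25718 = (⅓)*(-49/16)*(-125 + 3344/49 - 20480/2401) + 25718 = (⅓)*(-49/16)*(-156749/2401) + 25718 = 156749/2352 + 25718 = 60645485/2352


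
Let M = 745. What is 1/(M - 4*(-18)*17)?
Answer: 1/1969 ≈ 0.00050787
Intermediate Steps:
1/(M - 4*(-18)*17) = 1/(745 - 4*(-18)*17) = 1/(745 + 72*17) = 1/(745 + 1224) = 1/1969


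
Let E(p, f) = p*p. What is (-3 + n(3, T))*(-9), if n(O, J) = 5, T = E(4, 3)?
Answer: -18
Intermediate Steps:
E(p, f) = p²
T = 16 (T = 4² = 16)
(-3 + n(3, T))*(-9) = (-3 + 5)*(-9) = 2*(-9) = -18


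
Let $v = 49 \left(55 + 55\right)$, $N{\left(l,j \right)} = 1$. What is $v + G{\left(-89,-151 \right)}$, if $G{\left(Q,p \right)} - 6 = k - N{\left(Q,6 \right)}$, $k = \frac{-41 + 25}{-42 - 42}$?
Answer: $\frac{113299}{21} \approx 5395.2$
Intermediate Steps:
$k = \frac{4}{21}$ ($k = - \frac{16}{-84} = \left(-16\right) \left(- \frac{1}{84}\right) = \frac{4}{21} \approx 0.19048$)
$G{\left(Q,p \right)} = \frac{109}{21}$ ($G{\left(Q,p \right)} = 6 + \left(\frac{4}{21} - 1\right) = 6 - \frac{17}{21} = \frac{109}{21}$)
$v = 5390$ ($v = 49 \cdot 110 = 5390$)
$v + G{\left(-89,-151 \right)} = 5390 + \frac{109}{21} = \frac{113299}{21}$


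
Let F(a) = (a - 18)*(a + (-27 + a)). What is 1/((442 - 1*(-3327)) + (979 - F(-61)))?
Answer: -1/7023 ≈ -0.00014239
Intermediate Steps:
F(a) = (-27 + 2*a)*(-18 + a) (F(a) = (-18 + a)*(-27 + 2*a) = (-27 + 2*a)*(-18 + a))
1/((442 - 1*(-3327)) + (979 - F(-61))) = 1/((442 - 1*(-3327)) + (979 - (486 - 63*(-61) + 2*(-61)²))) = 1/((442 + 3327) + (979 - (486 + 3843 + 2*3721))) = 1/(3769 + (979 - (486 + 3843 + 7442))) = 1/(3769 + (979 - 1*11771)) = 1/(3769 + (979 - 11771)) = 1/(3769 - 10792) = 1/(-7023) = -1/7023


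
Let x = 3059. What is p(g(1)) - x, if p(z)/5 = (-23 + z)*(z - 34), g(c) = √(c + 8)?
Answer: 41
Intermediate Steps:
g(c) = √(8 + c)
p(z) = 5*(-34 + z)*(-23 + z) (p(z) = 5*((-23 + z)*(z - 34)) = 5*((-23 + z)*(-34 + z)) = 5*((-34 + z)*(-23 + z)) = 5*(-34 + z)*(-23 + z))
p(g(1)) - x = (3910 - 285*√(8 + 1) + 5*(√(8 + 1))²) - 1*3059 = (3910 - 285*√9 + 5*(√9)²) - 3059 = (3910 - 285*3 + 5*3²) - 3059 = (3910 - 855 + 5*9) - 3059 = (3910 - 855 + 45) - 3059 = 3100 - 3059 = 41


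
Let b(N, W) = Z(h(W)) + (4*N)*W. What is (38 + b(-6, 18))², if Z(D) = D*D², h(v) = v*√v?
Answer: 198359445604 - 248163264*√2 ≈ 1.9801e+11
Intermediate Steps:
h(v) = v^(3/2)
Z(D) = D³
b(N, W) = W^(9/2) + 4*N*W (b(N, W) = (W^(3/2))³ + (4*N)*W = W^(9/2) + 4*N*W)
(38 + b(-6, 18))² = (38 + (18^(9/2) + 4*(-6)*18))² = (38 + (314928*√2 - 432))² = (38 + (-432 + 314928*√2))² = (-394 + 314928*√2)²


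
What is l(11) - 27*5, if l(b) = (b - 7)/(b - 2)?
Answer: -1211/9 ≈ -134.56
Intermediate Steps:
l(b) = (-7 + b)/(-2 + b)
l(11) - 27*5 = (-7 + 11)/(-2 + 11) - 27*5 = 4/9 - 135 = -1211/9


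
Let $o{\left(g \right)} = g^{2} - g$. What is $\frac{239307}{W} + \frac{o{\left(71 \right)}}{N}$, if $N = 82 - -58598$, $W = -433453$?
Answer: $- \frac{1188827335}{2543502204} \approx -0.4674$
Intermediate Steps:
$N = 58680$ ($N = 82 + 58598 = 58680$)
$\frac{239307}{W} + \frac{o{\left(71 \right)}}{N} = \frac{239307}{-433453} + \frac{71 \left(-1 + 71\right)}{58680} = 239307 \left(- \frac{1}{433453}\right) + 71 \cdot 70 \cdot \frac{1}{58680} = - \frac{239307}{433453} + 4970 \cdot \frac{1}{58680} = - \frac{239307}{433453} + \frac{497}{5868} = - \frac{1188827335}{2543502204}$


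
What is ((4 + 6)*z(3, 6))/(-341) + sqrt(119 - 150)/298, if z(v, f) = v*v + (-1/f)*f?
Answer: -80/341 + I*sqrt(31)/298 ≈ -0.2346 + 0.018684*I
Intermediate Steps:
z(v, f) = -1 + v**2 (z(v, f) = v**2 - 1 = -1 + v**2)
((4 + 6)*z(3, 6))/(-341) + sqrt(119 - 150)/298 = ((4 + 6)*(-1 + 3**2))/(-341) + sqrt(119 - 150)/298 = (10*(-1 + 9))*(-1/341) + sqrt(-31)*(1/298) = (10*8)*(-1/341) + (I*sqrt(31))*(1/298) = 80*(-1/341) + I*sqrt(31)/298 = -80/341 + I*sqrt(31)/298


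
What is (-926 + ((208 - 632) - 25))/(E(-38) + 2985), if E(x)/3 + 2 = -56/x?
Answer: -5225/11337 ≈ -0.46088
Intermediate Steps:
E(x) = -6 - 168/x (E(x) = -6 + 3*(-56/x) = -6 - 168/x)
(-926 + ((208 - 632) - 25))/(E(-38) + 2985) = (-926 + ((208 - 632) - 25))/((-6 - 168/(-38)) + 2985) = (-926 + (-424 - 25))/((-6 - 168*(-1/38)) + 2985) = (-926 - 449)/((-6 + 84/19) + 2985) = -1375/(-30/19 + 2985) = -1375/56685/19 = -1375*19/56685 = -5225/11337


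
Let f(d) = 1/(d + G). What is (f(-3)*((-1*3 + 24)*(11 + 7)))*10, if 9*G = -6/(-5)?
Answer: -56700/43 ≈ -1318.6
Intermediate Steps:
G = 2/15 (G = (-6/(-5))/9 = (-6*(-⅕))/9 = (⅑)*(6/5) = 2/15 ≈ 0.13333)
f(d) = 1/(2/15 + d) (f(d) = 1/(d + 2/15) = 1/(2/15 + d))
(f(-3)*((-1*3 + 24)*(11 + 7)))*10 = ((15/(2 + 15*(-3)))*((-1*3 + 24)*(11 + 7)))*10 = ((15/(2 - 45))*((-3 + 24)*18))*10 = ((15/(-43))*(21*18))*10 = ((15*(-1/43))*378)*10 = -15/43*378*10 = -5670/43*10 = -56700/43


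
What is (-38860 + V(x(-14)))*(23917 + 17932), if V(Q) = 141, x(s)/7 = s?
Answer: -1620351431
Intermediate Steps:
x(s) = 7*s
(-38860 + V(x(-14)))*(23917 + 17932) = (-38860 + 141)*(23917 + 17932) = -38719*41849 = -1620351431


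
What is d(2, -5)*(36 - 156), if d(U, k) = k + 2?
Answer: 360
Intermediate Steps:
d(U, k) = 2 + k
d(2, -5)*(36 - 156) = (2 - 5)*(36 - 156) = -3*(-120) = 360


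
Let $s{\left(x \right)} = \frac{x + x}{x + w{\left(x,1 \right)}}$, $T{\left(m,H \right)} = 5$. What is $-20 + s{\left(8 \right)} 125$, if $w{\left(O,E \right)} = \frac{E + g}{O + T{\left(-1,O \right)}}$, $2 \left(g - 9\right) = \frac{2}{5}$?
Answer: $\frac{118580}{571} \approx 207.67$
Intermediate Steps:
$g = \frac{46}{5}$ ($g = 9 + \frac{2 \cdot \frac{1}{5}}{2} = 9 + \frac{1}{2} \cdot \frac{2}{5} = 9 + \frac{1}{5} = \frac{46}{5} \approx 9.2$)
$w{\left(O,E \right)} = \frac{\frac{46}{5} + E}{5 + O}$ ($w{\left(O,E \right)} = \frac{E + \frac{46}{5}}{O + 5} = \frac{\frac{46}{5} + E}{5 + O}$)
$s{\left(x \right)} = \frac{2 x}{x + \frac{51}{5 \left(5 + x\right)}}$ ($s{\left(x \right)} = \frac{x + x}{x + \frac{\frac{46}{5} + 1}{5 + x}} = \frac{2 x}{x + \frac{1}{5 + x} \frac{51}{5}} = \frac{2 x}{x + \frac{51}{5 \left(5 + x\right)}}$)
$-20 + s{\left(8 \right)} 125 = -20 + 10 \cdot 8 \frac{1}{51 + 5 \cdot 8 \left(5 + 8\right)} \left(5 + 8\right) 125 = -20 + 10 \cdot 8 \frac{1}{51 + 5 \cdot 8 \cdot 13} \cdot 13 \cdot 125 = -20 + 10 \cdot 8 \frac{1}{51 + 520} \cdot 13 \cdot 125 = -20 + 10 \cdot 8 \cdot \frac{1}{571} \cdot 13 \cdot 125 = -20 + \frac{1040}{571} \cdot 125 = -20 + \frac{130000}{571} = \frac{118580}{571}$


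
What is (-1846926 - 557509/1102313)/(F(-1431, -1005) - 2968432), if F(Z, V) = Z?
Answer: 2035891097347/3273718593119 ≈ 0.62189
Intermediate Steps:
(-1846926 - 557509/1102313)/(F(-1431, -1005) - 2968432) = (-1846926 - 557509/1102313)/(-1431 - 2968432) = (-1846926 - 557509*1/1102313)/(-2969863) = (-1846926 - 557509/1102313)*(-1/2969863) = -2035891097347/1102313*(-1/2969863) = 2035891097347/3273718593119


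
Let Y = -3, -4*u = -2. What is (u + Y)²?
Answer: 25/4 ≈ 6.2500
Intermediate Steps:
u = ½ (u = -¼*(-2) = ½ ≈ 0.50000)
(u + Y)² = (½ - 3)² = (-5/2)² = 25/4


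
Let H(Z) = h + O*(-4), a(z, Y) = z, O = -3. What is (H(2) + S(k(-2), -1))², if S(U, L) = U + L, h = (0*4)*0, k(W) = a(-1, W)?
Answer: 100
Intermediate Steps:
k(W) = -1
h = 0 (h = 0*0 = 0)
H(Z) = 12 (H(Z) = 0 - 3*(-4) = 0 + 12 = 12)
S(U, L) = L + U
(H(2) + S(k(-2), -1))² = (12 + (-1 - 1))² = (12 - 2)² = 10² = 100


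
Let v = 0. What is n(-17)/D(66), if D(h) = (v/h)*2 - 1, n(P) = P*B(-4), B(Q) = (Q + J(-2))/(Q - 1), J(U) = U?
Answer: 102/5 ≈ 20.400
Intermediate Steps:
B(Q) = (-2 + Q)/(-1 + Q) (B(Q) = (Q - 2)/(Q - 1) = (-2 + Q)/(-1 + Q))
n(P) = 6*P/5 (n(P) = P*((-2 - 4)/(-1 - 4)) = P*(-6/(-5)) = P*(-1/5*(-6)) = P*(6/5) = 6*P/5)
D(h) = -1 (D(h) = (0/h)*2 - 1 = 0*2 - 1 = 0 - 1 = -1)
n(-17)/D(66) = ((6/5)*(-17))/(-1) = -102/5*(-1) = 102/5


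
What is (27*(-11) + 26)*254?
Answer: -68834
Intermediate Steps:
(27*(-11) + 26)*254 = (-297 + 26)*254 = -271*254 = -68834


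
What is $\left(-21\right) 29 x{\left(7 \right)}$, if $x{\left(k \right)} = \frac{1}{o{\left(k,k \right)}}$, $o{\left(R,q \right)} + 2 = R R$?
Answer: $- \frac{609}{47} \approx -12.957$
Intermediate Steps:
$o{\left(R,q \right)} = -2 + R^{2}$ ($o{\left(R,q \right)} = -2 + R R = -2 + R^{2}$)
$x{\left(k \right)} = \frac{1}{-2 + k^{2}}$
$\left(-21\right) 29 x{\left(7 \right)} = \frac{\left(-21\right) 29}{-2 + 7^{2}} = - \frac{609}{-2 + 49} = - \frac{609}{47}$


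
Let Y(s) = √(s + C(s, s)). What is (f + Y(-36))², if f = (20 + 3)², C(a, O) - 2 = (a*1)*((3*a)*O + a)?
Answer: (529 + I*√138706)² ≈ 1.4114e+5 + 3.9403e+5*I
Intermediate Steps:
C(a, O) = 2 + a*(a + 3*O*a) (C(a, O) = 2 + (a*1)*((3*a)*O + a) = 2 + a*(3*O*a + a) = 2 + a*(a + 3*O*a))
Y(s) = √(2 + s + s² + 3*s³) (Y(s) = √(s + (2 + s² + 3*s*s²)) = √(s + (2 + s² + 3*s³)) = √(2 + s + s² + 3*s³))
f = 529 (f = 23² = 529)
(f + Y(-36))² = (529 + √(2 - 36 + (-36)² + 3*(-36)³))² = (529 + √(2 - 36 + 1296 + 3*(-46656)))² = (529 + √(2 - 36 + 1296 - 139968))² = (529 + √(-138706))² = (529 + I*√138706)²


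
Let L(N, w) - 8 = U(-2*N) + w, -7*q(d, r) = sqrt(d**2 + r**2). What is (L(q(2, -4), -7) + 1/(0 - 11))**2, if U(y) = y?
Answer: 14580/5929 + 80*sqrt(5)/77 ≈ 4.7823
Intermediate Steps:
q(d, r) = -sqrt(d**2 + r**2)/7
L(N, w) = 8 + w - 2*N (L(N, w) = 8 + (-2*N + w) = 8 + (w - 2*N) = 8 + w - 2*N)
(L(q(2, -4), -7) + 1/(0 - 11))**2 = ((8 - 7 - (-2)*sqrt(2**2 + (-4)**2)/7) + 1/(0 - 11))**2 = ((8 - 7 - (-2)*sqrt(4 + 16)/7) + 1/(-11))**2 = ((8 - 7 - (-2)*sqrt(20)/7) - 1/11)**2 = ((8 - 7 - (-2)*2*sqrt(5)/7) - 1/11)**2 = ((8 - 7 - (-4)*sqrt(5)/7) - 1/11)**2 = ((8 - 7 + 4*sqrt(5)/7) - 1/11)**2 = ((1 + 4*sqrt(5)/7) - 1/11)**2 = (10/11 + 4*sqrt(5)/7)**2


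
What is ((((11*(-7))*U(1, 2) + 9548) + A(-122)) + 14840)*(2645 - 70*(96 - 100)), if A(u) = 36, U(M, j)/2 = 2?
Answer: 70539300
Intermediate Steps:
U(M, j) = 4 (U(M, j) = 2*2 = 4)
((((11*(-7))*U(1, 2) + 9548) + A(-122)) + 14840)*(2645 - 70*(96 - 100)) = ((((11*(-7))*4 + 9548) + 36) + 14840)*(2645 - 70*(96 - 100)) = (((-77*4 + 9548) + 36) + 14840)*(2645 - 70*(-4)) = (((-308 + 9548) + 36) + 14840)*(2645 + 280) = ((9240 + 36) + 14840)*2925 = (9276 + 14840)*2925 = 24116*2925 = 70539300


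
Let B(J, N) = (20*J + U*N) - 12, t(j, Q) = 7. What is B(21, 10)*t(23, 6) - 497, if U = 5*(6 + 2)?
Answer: 5159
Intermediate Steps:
U = 40 (U = 5*8 = 40)
B(J, N) = -12 + 20*J + 40*N (B(J, N) = (20*J + 40*N) - 12 = -12 + 20*J + 40*N)
B(21, 10)*t(23, 6) - 497 = (-12 + 20*21 + 40*10)*7 - 497 = (-12 + 420 + 400)*7 - 497 = 808*7 - 497 = 5656 - 497 = 5159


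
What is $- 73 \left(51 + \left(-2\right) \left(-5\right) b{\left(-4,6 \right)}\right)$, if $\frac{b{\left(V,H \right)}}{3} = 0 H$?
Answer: $-3723$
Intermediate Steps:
$b{\left(V,H \right)} = 0$ ($b{\left(V,H \right)} = 3 \cdot 0 H = 3 \cdot 0 = 0$)
$- 73 \left(51 + \left(-2\right) \left(-5\right) b{\left(-4,6 \right)}\right) = - 73 \left(51 + \left(-2\right) \left(-5\right) 0\right) = - 73 \left(51 + 10 \cdot 0\right) = - 73 \left(51 + 0\right) = \left(-73\right) 51 = -3723$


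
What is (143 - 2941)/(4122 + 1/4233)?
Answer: -11843934/17448427 ≈ -0.67880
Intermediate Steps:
(143 - 2941)/(4122 + 1/4233) = -2798/(4122 + 1/4233) = -2798/17448427/4233 = -2798*4233/17448427 = -11843934/17448427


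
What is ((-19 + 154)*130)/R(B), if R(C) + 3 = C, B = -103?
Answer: -8775/53 ≈ -165.57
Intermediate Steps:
R(C) = -3 + C
((-19 + 154)*130)/R(B) = ((-19 + 154)*130)/(-3 - 103) = (135*130)/(-106) = 17550*(-1/106) = -8775/53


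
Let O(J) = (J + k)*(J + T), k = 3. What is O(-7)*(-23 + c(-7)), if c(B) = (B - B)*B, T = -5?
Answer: -1104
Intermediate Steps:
O(J) = (-5 + J)*(3 + J) (O(J) = (J + 3)*(J - 5) = (3 + J)*(-5 + J) = (-5 + J)*(3 + J))
c(B) = 0 (c(B) = 0*B = 0)
O(-7)*(-23 + c(-7)) = (-15 + (-7)² - 2*(-7))*(-23 + 0) = (-15 + 49 + 14)*(-23) = 48*(-23) = -1104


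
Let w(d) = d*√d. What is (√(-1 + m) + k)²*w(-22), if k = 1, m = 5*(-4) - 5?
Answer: 88*√143 + 550*I*√22 ≈ 1052.3 + 2579.7*I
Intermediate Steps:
m = -25 (m = -20 - 5 = -25)
w(d) = d^(3/2)
(√(-1 + m) + k)²*w(-22) = (√(-1 - 25) + 1)²*(-22)^(3/2) = (√(-26) + 1)²*(-22*I*√22) = (I*√26 + 1)²*(-22*I*√22) = (1 + I*√26)²*(-22*I*√22) = -22*I*√22*(1 + I*√26)²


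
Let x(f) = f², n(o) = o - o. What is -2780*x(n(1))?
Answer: 0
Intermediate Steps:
n(o) = 0
-2780*x(n(1)) = -2780*0² = -2780*0 = 0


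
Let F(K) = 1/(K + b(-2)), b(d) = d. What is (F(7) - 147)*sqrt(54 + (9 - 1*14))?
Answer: -5138/5 ≈ -1027.6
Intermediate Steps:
F(K) = 1/(-2 + K) (F(K) = 1/(K - 2) = 1/(-2 + K))
(F(7) - 147)*sqrt(54 + (9 - 1*14)) = (1/(-2 + 7) - 147)*sqrt(54 + (9 - 1*14)) = (1/5 - 147)*sqrt(54 + (9 - 14)) = (1/5 - 147)*sqrt(54 - 5) = -734*sqrt(49)/5 = -734/5*7 = -5138/5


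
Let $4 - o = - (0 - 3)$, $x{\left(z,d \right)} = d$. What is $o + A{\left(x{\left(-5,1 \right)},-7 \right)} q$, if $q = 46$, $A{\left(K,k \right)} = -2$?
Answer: $-91$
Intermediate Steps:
$o = 1$ ($o = 4 - - (0 - 3) = 4 - \left(-1\right) \left(-3\right) = 4 - 3 = 1$)
$o + A{\left(x{\left(-5,1 \right)},-7 \right)} q = 1 - 92 = -91$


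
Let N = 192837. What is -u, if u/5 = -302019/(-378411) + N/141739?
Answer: -192965855080/17878532243 ≈ -10.793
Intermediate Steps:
u = 192965855080/17878532243 (u = 5*(-302019/(-378411) + 192837/141739) = 5*(-302019*(-1/378411) + 192837*(1/141739)) = 5*(100673/126137 + 192837/141739) = 5*(38593171016/17878532243) = 192965855080/17878532243 ≈ 10.793)
-u = -1*192965855080/17878532243 = -192965855080/17878532243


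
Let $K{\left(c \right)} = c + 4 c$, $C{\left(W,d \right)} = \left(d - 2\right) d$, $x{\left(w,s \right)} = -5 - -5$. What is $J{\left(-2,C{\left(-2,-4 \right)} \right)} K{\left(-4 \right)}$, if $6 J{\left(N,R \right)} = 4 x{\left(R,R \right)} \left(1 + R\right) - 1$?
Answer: $\frac{10}{3} \approx 3.3333$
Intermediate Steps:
$x{\left(w,s \right)} = 0$ ($x{\left(w,s \right)} = -5 + 5 = 0$)
$C{\left(W,d \right)} = d \left(-2 + d\right)$ ($C{\left(W,d \right)} = \left(-2 + d\right) d = d \left(-2 + d\right)$)
$K{\left(c \right)} = 5 c$
$J{\left(N,R \right)} = - \frac{1}{6}$ ($J{\left(N,R \right)} = \frac{4 \cdot 0 \left(1 + R\right) - 1}{6} = \frac{4 \cdot 0 - 1}{6} = \frac{0 - 1}{6} = \frac{1}{6} \left(-1\right) = - \frac{1}{6}$)
$J{\left(-2,C{\left(-2,-4 \right)} \right)} K{\left(-4 \right)} = - \frac{5 \left(-4\right)}{6} = \left(- \frac{1}{6}\right) \left(-20\right) = \frac{10}{3}$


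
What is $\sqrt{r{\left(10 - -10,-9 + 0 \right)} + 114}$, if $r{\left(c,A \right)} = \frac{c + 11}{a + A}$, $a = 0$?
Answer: $\frac{\sqrt{995}}{3} \approx 10.515$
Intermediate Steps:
$r{\left(c,A \right)} = \frac{11 + c}{A}$ ($r{\left(c,A \right)} = \frac{c + 11}{0 + A} = \frac{11 + c}{A}$)
$\sqrt{r{\left(10 - -10,-9 + 0 \right)} + 114} = \sqrt{\frac{11 + \left(10 - -10\right)}{-9 + 0} + 114} = \sqrt{\frac{11 + \left(10 + 10\right)}{-9} + 114} = \sqrt{- \frac{11 + 20}{9} + 114} = \sqrt{\left(- \frac{1}{9}\right) 31 + 114} = \sqrt{- \frac{31}{9} + 114} = \sqrt{\frac{995}{9}} = \frac{\sqrt{995}}{3}$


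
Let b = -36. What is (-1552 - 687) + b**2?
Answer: -943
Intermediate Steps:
(-1552 - 687) + b**2 = (-1552 - 687) + (-36)**2 = -2239 + 1296 = -943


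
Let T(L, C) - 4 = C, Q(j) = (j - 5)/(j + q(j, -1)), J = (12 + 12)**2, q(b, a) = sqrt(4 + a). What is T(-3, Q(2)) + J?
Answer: 574 + 3*sqrt(3) ≈ 579.20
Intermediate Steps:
J = 576 (J = 24**2 = 576)
Q(j) = (-5 + j)/(j + sqrt(3)) (Q(j) = (j - 5)/(j + sqrt(4 - 1)) = (-5 + j)/(j + sqrt(3)))
T(L, C) = 4 + C
T(-3, Q(2)) + J = (4 + (-5 + 2)/(2 + sqrt(3))) + 576 = (4 - 3/(2 + sqrt(3))) + 576 = 580 - 3/(2 + sqrt(3))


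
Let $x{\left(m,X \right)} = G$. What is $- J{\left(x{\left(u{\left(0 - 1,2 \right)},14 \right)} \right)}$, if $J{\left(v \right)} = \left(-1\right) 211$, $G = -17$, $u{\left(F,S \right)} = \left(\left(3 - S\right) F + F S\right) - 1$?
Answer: $211$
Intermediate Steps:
$u{\left(F,S \right)} = -1 + F S + F \left(3 - S\right)$ ($u{\left(F,S \right)} = \left(F \left(3 - S\right) + F S\right) - 1 = \left(F S + F \left(3 - S\right)\right) - 1 = -1 + F S + F \left(3 - S\right)$)
$x{\left(m,X \right)} = -17$
$J{\left(v \right)} = -211$
$- J{\left(x{\left(u{\left(0 - 1,2 \right)},14 \right)} \right)} = \left(-1\right) \left(-211\right) = 211$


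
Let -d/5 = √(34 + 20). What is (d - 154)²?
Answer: 25066 + 4620*√6 ≈ 36383.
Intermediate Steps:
d = -15*√6 (d = -5*√(34 + 20) = -15*√6 ≈ -36.742)
(d - 154)² = (-15*√6 - 154)² = (-154 - 15*√6)²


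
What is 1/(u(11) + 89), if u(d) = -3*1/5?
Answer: 5/442 ≈ 0.011312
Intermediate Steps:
u(d) = -⅗ (u(d) = -3*⅕ = -⅗)
1/(u(11) + 89) = 1/(-⅗ + 89) = 1/(442/5) = 5/442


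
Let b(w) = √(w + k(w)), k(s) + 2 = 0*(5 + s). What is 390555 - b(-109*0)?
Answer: 390555 - I*√2 ≈ 3.9056e+5 - 1.4142*I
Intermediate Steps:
k(s) = -2 (k(s) = -2 + 0*(5 + s) = -2 + 0 = -2)
b(w) = √(-2 + w) (b(w) = √(w - 2) = √(-2 + w))
390555 - b(-109*0) = 390555 - √(-2 - 109*0) = 390555 - √(-2 + 0) = 390555 - √(-2) = 390555 - I*√2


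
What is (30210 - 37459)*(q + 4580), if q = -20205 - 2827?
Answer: 133758548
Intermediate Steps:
q = -23032
(30210 - 37459)*(q + 4580) = (30210 - 37459)*(-23032 + 4580) = -7249*(-18452) = 133758548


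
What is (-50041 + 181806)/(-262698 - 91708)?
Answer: -131765/354406 ≈ -0.37179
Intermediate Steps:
(-50041 + 181806)/(-262698 - 91708) = 131765/(-354406) = 131765*(-1/354406) = -131765/354406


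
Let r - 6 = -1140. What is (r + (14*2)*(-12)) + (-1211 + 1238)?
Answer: -1443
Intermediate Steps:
r = -1134 (r = 6 - 1140 = -1134)
(r + (14*2)*(-12)) + (-1211 + 1238) = (-1134 + (14*2)*(-12)) + (-1211 + 1238) = (-1134 + 28*(-12)) + 27 = (-1134 - 336) + 27 = -1470 + 27 = -1443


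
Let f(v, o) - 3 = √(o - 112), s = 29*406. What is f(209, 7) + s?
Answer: 11777 + I*√105 ≈ 11777.0 + 10.247*I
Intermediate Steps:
s = 11774
f(v, o) = 3 + √(-112 + o) (f(v, o) = 3 + √(o - 112) = 3 + √(-112 + o))
f(209, 7) + s = (3 + √(-112 + 7)) + 11774 = (3 + √(-105)) + 11774 = (3 + I*√105) + 11774 = 11777 + I*√105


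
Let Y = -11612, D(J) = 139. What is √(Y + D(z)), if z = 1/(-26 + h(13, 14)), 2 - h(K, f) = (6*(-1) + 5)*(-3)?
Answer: I*√11473 ≈ 107.11*I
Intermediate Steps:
h(K, f) = -1 (h(K, f) = 2 - (6*(-1) + 5)*(-3) = 2 - (-6 + 5)*(-3) = 2 - (-1)*(-3) = 2 - 1*3 = 2 - 3 = -1)
z = -1/27 (z = 1/(-26 - 1) = 1/(-27) = -1/27 ≈ -0.037037)
√(Y + D(z)) = √(-11612 + 139) = √(-11473) = I*√11473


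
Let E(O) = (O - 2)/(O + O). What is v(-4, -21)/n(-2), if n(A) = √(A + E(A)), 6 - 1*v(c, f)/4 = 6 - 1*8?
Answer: -32*I ≈ -32.0*I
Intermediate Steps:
E(O) = (-2 + O)/(2*O) (E(O) = (-2 + O)/((2*O)) = (-2 + O)*(1/(2*O)) = (-2 + O)/(2*O))
v(c, f) = 32 (v(c, f) = 24 - 4*(6 - 1*8) = 24 - 4*(6 - 8) = 24 - 4*(-2) = 24 + 8 = 32)
n(A) = √(A + (-2 + A)/(2*A))
v(-4, -21)/n(-2) = 32/((√(2 - 4/(-2) + 4*(-2))/2)) = 32/((√(2 - 4*(-½) - 8)/2)) = 32/((√(2 + 2 - 8)/2)) = 32/((√(-4)/2)) = 32/(((2*I)/2)) = 32/I = 32*(-I) = -32*I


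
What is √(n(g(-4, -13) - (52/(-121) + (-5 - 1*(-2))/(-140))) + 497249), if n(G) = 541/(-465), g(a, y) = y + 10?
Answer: 2*√26879353365/465 ≈ 705.16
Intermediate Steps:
g(a, y) = 10 + y
n(G) = -541/465 (n(G) = 541*(-1/465) = -541/465)
√(n(g(-4, -13) - (52/(-121) + (-5 - 1*(-2))/(-140))) + 497249) = √(-541/465 + 497249) = √(231220244/465) = 2*√26879353365/465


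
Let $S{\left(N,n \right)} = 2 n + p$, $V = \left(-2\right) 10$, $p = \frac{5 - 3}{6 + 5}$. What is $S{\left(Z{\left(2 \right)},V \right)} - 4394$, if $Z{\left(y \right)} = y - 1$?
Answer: $- \frac{48772}{11} \approx -4433.8$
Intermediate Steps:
$Z{\left(y \right)} = -1 + y$ ($Z{\left(y \right)} = y - 1 = -1 + y$)
$p = \frac{2}{11} \approx 0.18182$
$V = -20$
$S{\left(N,n \right)} = \frac{2}{11} + 2 n$ ($S{\left(N,n \right)} = 2 n + \frac{2}{11} = \frac{2}{11} + 2 n$)
$S{\left(Z{\left(2 \right)},V \right)} - 4394 = \left(\frac{2}{11} + 2 \left(-20\right)\right) - 4394 = \left(\frac{2}{11} - 40\right) - 4394 = - \frac{438}{11} - 4394 = - \frac{48772}{11}$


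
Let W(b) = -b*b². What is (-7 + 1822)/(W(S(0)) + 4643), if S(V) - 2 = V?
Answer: 121/309 ≈ 0.39159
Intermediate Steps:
S(V) = 2 + V
W(b) = -b³
(-7 + 1822)/(W(S(0)) + 4643) = (-7 + 1822)/(-(2 + 0)³ + 4643) = 1815/(-1*2³ + 4643) = 1815/(-1*8 + 4643) = 1815/(-8 + 4643) = 1815/4635 = 1815*(1/4635) = 121/309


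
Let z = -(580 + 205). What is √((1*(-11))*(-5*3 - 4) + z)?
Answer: 24*I ≈ 24.0*I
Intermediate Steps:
z = -785 (z = -1*785 = -785)
√((1*(-11))*(-5*3 - 4) + z) = √((1*(-11))*(-5*3 - 4) - 785) = √(-11*(-15 - 4) - 785) = √(-11*(-19) - 785) = √(209 - 785) = √(-576) = 24*I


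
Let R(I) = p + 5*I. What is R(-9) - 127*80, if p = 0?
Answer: -10205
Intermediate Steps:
R(I) = 5*I (R(I) = 0 + 5*I = 5*I)
R(-9) - 127*80 = 5*(-9) - 127*80 = -45 - 10160 = -10205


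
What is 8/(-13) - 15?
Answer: -203/13 ≈ -15.615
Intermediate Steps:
8/(-13) - 15 = 8*(-1/13) - 15 = -8/13 - 15 = -203/13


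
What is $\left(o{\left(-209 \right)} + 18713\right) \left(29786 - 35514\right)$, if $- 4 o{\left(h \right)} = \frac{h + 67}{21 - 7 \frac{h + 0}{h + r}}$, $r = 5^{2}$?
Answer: $- \frac{257395956960}{2401} \approx -1.072 \cdot 10^{8}$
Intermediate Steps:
$r = 25$
$o{\left(h \right)} = - \frac{67 + h}{4 \left(21 - \frac{7 h}{25 + h}\right)}$ ($o{\left(h \right)} = - \frac{\left(h + 67\right) \frac{1}{21 - 7 \frac{h + 0}{h + 25}}}{4} = - \frac{\left(67 + h\right) \frac{1}{21 - 7 \frac{h}{25 + h}}}{4} = - \frac{\left(67 + h\right) \frac{1}{21 - \frac{7 h}{25 + h}}}{4} = - \frac{\frac{1}{21 - \frac{7 h}{25 + h}} \left(67 + h\right)}{4} = - \frac{67 + h}{4 \left(21 - \frac{7 h}{25 + h}\right)}$)
$\left(o{\left(-209 \right)} + 18713\right) \left(29786 - 35514\right) = \left(\frac{-1675 - \left(-209\right)^{2} - -19228}{28 \left(75 + 2 \left(-209\right)\right)} + 18713\right) \left(29786 - 35514\right) = \left(\frac{-1675 - 43681 + 19228}{28 \left(75 - 418\right)} + 18713\right) \left(-5728\right) = \left(\frac{-1675 - 43681 + 19228}{28 \left(-343\right)} + 18713\right) \left(-5728\right) = \left(\frac{1}{28} \left(- \frac{1}{343}\right) \left(-26128\right) + 18713\right) \left(-5728\right) = \left(\frac{6532}{2401} + 18713\right) \left(-5728\right) = \frac{44936445}{2401} \left(-5728\right) = - \frac{257395956960}{2401}$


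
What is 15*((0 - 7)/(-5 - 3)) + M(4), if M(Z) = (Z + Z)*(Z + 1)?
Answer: 425/8 ≈ 53.125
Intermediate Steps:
M(Z) = 2*Z*(1 + Z) (M(Z) = (2*Z)*(1 + Z) = 2*Z*(1 + Z))
15*((0 - 7)/(-5 - 3)) + M(4) = 15*((0 - 7)/(-5 - 3)) + 2*4*(1 + 4) = 15*(-7/(-8)) + 2*4*5 = 15*(-7*(-⅛)) + 40 = 15*(7/8) + 40 = 105/8 + 40 = 425/8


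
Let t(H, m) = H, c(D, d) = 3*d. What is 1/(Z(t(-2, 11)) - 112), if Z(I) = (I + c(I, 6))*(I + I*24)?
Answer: -1/912 ≈ -0.0010965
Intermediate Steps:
Z(I) = 25*I*(18 + I) (Z(I) = (I + 3*6)*(I + I*24) = (I + 18)*(I + 24*I) = (18 + I)*(25*I) = 25*I*(18 + I))
1/(Z(t(-2, 11)) - 112) = 1/(25*(-2)*(18 - 2) - 112) = 1/(25*(-2)*16 - 112) = 1/(-800 - 112) = 1/(-912) = -1/912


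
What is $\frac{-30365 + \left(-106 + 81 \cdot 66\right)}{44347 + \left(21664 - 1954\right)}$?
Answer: $- \frac{25125}{64057} \approx -0.39223$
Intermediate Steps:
$\frac{-30365 + \left(-106 + 81 \cdot 66\right)}{44347 + \left(21664 - 1954\right)} = \frac{-30365 + \left(-106 + 5346\right)}{44347 + \left(21664 - 1954\right)} = \frac{-30365 + 5240}{44347 + 19710} = - \frac{25125}{64057}$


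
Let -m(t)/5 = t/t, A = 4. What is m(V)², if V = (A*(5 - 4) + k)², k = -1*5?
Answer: 25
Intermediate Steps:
k = -5
V = 1 (V = (4*(5 - 4) - 5)² = (4*1 - 5)² = (4 - 5)² = (-1)² = 1)
m(t) = -5 (m(t) = -5*t/t = -5*1 = -5)
m(V)² = (-5)² = 25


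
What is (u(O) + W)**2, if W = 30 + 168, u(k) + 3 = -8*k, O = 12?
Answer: 9801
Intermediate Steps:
u(k) = -3 - 8*k
W = 198
(u(O) + W)**2 = ((-3 - 8*12) + 198)**2 = ((-3 - 96) + 198)**2 = (-99 + 198)**2 = 99**2 = 9801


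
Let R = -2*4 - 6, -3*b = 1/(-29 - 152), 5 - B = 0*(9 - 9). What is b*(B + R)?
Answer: -3/181 ≈ -0.016575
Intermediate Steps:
B = 5 (B = 5 - 0*(9 - 9) = 5 - 0*0 = 5 - 1*0 = 5 + 0 = 5)
b = 1/543 (b = -1/(3*(-29 - 152)) = -⅓/(-181) = -⅓*(-1/181) = 1/543 ≈ 0.0018416)
R = -14 (R = -8 - 6 = -14)
b*(B + R) = (5 - 14)/543 = (1/543)*(-9) = -3/181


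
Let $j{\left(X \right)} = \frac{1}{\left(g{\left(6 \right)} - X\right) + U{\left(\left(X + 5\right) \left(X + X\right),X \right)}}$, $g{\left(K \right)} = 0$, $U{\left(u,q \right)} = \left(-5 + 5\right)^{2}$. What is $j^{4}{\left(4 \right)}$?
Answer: $\frac{1}{256} \approx 0.0039063$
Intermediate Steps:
$U{\left(u,q \right)} = 0$ ($U{\left(u,q \right)} = 0^{2} = 0$)
$j{\left(X \right)} = - \frac{1}{X}$ ($j{\left(X \right)} = \frac{1}{\left(0 - X\right) + 0} = \frac{1}{- X + 0} = \frac{1}{\left(-1\right) X} = - \frac{1}{X}$)
$j^{4}{\left(4 \right)} = \left(- \frac{1}{4}\right)^{4} = \frac{1}{256}$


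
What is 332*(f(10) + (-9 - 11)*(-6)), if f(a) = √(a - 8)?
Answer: 39840 + 332*√2 ≈ 40310.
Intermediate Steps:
f(a) = √(-8 + a)
332*(f(10) + (-9 - 11)*(-6)) = 332*(√(-8 + 10) + (-9 - 11)*(-6)) = 332*(√2 - 20*(-6)) = 332*(√2 + 120) = 332*(120 + √2) = 39840 + 332*√2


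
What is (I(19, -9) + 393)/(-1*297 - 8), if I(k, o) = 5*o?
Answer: -348/305 ≈ -1.1410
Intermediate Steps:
(I(19, -9) + 393)/(-1*297 - 8) = (5*(-9) + 393)/(-1*297 - 8) = (-45 + 393)/(-297 - 8) = 348/(-305) = 348*(-1/305) = -348/305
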